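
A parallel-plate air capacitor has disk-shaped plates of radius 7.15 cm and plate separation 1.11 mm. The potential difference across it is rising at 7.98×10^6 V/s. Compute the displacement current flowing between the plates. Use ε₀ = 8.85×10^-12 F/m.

The field between the plates is E = V/d, so dE/dt = (7.98×10^6)/(1.11×10^-3 m) = 7.189×10^9 V/(m·s).
I_d = ε₀ A (dE/dt) = (8.85×10^-12)(0.01606)(7.189×10^9) = 1.02×10^-3 A.

1.02×10^-3 A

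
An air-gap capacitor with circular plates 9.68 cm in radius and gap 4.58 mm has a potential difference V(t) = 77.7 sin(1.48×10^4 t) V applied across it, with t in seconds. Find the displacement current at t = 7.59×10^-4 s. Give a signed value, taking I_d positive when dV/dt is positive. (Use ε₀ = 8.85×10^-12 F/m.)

dE/dt = (V₀ω/d)·cos(ωt) with ωt = 11.2332 rad: (77.7)(1.48×10^4)(0.2354)/(4.58×10^-3) = 5.910×10^7 V/(m·s).
I_d = ε₀ A dE/dt = (8.85×10^-12)(0.02944)(5.910×10^7) = 1.54×10^-5 A.

1.54×10^-5 A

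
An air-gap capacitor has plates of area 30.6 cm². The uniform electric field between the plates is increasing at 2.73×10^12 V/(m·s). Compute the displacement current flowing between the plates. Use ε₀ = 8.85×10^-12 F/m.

0.0739 A

The displacement current is ε₀ times dΦ_E/dt = ε₀ A dE/dt = (8.85×10^-12)(3.06×10^-3)(2.73×10^12) = 0.0739 A.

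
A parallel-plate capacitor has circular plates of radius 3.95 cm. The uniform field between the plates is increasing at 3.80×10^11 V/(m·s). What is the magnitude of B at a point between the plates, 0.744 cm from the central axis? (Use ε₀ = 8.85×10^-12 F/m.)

I_d = ε₀ dΦ_E/dt = ε₀ πR² (dE/dt) = (8.85×10^-12)(4.902×10^-3)(3.80×10^11) = 0.01649 A through the full plate area.
For r < R the Ampère–Maxwell law gives B(2πr) = μ₀ I_d (r²/R²), so B = μ₀ I_d r/(2πR²) = (4π×10^-7)(0.01649)(7.44×10^-3)/(2π·0.0395²) = 1.57×10^-8 T.

1.57×10^-8 T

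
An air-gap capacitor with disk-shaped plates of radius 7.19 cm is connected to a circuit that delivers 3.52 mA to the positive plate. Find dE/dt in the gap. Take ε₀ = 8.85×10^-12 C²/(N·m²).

2.45×10^10 V/(m·s)

By continuity, I_d in the gap equals the 3.52 mA flowing in the wire.
Since I_d = ε₀ A dE/dt, dE/dt = I_d/(ε₀A) = (3.52×10^-3)/((8.85×10^-12)(0.01624)) = 2.45×10^10 V/(m·s).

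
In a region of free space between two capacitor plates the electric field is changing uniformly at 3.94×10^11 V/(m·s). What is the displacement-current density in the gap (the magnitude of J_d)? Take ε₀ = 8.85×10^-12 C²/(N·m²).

3.49 A/m²

J_d = ε₀ dE/dt = (8.85×10^-12)(3.94×10^11) = 3.49 A/m².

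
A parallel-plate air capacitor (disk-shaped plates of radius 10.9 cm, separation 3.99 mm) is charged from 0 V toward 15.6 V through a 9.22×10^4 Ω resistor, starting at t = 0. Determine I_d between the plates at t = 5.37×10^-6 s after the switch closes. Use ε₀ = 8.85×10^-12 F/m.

8.37×10^-5 A

With C = ε₀A/d = (8.85×10^-12)(0.03733)/(3.99×10^-3) = 8.280×10^-11 F, the time constant is τ = RC = 7.634×10^-6 s, so t/τ = 0.7034 and e^(−t/τ) = 0.4949.
I_d = I_cond = (V₀/R) e^(−t/τ) = (1.692×10^-4)(0.4949) = 8.37×10^-5 A.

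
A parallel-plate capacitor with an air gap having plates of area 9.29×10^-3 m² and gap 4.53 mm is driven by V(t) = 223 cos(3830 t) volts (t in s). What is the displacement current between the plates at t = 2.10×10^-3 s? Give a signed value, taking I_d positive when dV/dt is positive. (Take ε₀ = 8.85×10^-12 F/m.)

-1.52×10^-5 A

dV/dt = (223)(3830)·−sin(8.043) = -8.389×10^5 V/s.
I_d = C dV/dt with C = ε₀A/d = (8.85×10^-12)(9.29×10^-3)/(4.53×10^-3) = 1.815×10^-11 F, so I_d = (1.815×10^-11)(-8.389×10^5) = -1.52×10^-5 A.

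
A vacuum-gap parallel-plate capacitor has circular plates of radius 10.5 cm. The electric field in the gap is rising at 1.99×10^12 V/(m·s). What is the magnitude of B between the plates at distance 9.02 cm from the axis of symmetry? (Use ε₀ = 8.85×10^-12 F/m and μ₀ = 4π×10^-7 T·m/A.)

Through the whole plate area (πR² = 0.03464 m²), I_d = ε₀ πR² dE/dt = 0.6101 A.
∮B·dl = μ₀ I_d,enc with I_d,enc = I_d r²/R² = 0.4502 A; so B = μ₀ I_d,enc/(2πr) = 9.98×10^-7 T.

9.98×10^-7 T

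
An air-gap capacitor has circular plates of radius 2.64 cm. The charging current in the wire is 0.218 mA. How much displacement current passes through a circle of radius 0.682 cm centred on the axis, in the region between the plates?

No conduction current crosses the gap, so I_d there equals the 2.18×10^-4 A in the leads.
Through an area πr² the displacement current is I_d·(πr²/πR²) = I_d (r/R)² = 1.45×10^-5 A.

1.45×10^-5 A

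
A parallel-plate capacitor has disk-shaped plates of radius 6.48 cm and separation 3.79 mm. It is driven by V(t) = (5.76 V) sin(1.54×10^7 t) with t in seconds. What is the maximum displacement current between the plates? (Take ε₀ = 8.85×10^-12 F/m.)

C = ε₀A/d = (8.85×10^-12)(0.01319)/(3.79×10^-3) = 3.080×10^-11 F; ω = 1.54×10^7 rad/s.
I_d = C dV/dt, so |I_d|_max = C V₀ ω = (3.080×10^-11)(5.76)(1.54×10^7) = 2.73×10^-3 A.

2.73×10^-3 A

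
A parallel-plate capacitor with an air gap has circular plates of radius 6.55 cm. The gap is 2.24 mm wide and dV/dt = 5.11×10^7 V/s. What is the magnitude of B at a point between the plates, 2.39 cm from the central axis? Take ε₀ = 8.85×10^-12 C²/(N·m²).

dE/dt = (dV/dt)/d = 2.281×10^10 V/(m·s); I_d = ε₀(πR²)(dE/dt) = (8.85×10^-12)(0.01348)(2.281×10^10) = 2.721×10^-3 A.
An Ampèrian loop of radius r encloses a fraction (r/R)² of I_d. Then B·2πr = μ₀ I_d (r/R)², giving B = μ₀ I_d r/(2πR²) = 3.03×10^-9 T.

3.03×10^-9 T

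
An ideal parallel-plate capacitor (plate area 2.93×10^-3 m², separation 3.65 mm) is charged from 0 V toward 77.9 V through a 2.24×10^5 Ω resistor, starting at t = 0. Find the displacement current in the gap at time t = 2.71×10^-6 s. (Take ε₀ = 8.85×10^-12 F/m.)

C = ε₀A/d = (8.85×10^-12)(2.93×10^-3)/(3.65×10^-3) = 7.104×10^-12 F, so τ = RC = 1.591×10^-6 s.
The conduction current is I(t) = (V₀/R) e^(−t/τ), and the displacement current between the plates equals it.
t/τ = 1.703; I_d = (77.9/2.24×10^5) · e^(−1.703) = (3.478×10^-4)(0.1821) = 6.33×10^-5 A.

6.33×10^-5 A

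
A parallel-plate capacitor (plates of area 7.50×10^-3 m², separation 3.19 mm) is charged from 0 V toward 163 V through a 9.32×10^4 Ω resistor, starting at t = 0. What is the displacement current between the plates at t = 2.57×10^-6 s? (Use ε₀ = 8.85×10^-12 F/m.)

With C = ε₀A/d = (8.85×10^-12)(7.50×10^-3)/(3.19×10^-3) = 2.081×10^-11 F, the time constant is τ = RC = 1.939×10^-6 s, so t/τ = 1.325 and e^(−t/τ) = 0.2658.
I_d = I_cond = (V₀/R) e^(−t/τ) = (1.749×10^-3)(0.2658) = 4.65×10^-4 A.

4.65×10^-4 A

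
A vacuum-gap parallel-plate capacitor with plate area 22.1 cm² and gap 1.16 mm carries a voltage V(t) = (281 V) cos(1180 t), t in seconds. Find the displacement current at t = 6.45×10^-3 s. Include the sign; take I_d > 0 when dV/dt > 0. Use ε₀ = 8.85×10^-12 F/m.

dE/dt = (V₀ω/d)·−sin(ωt) with ωt = 7.611 rad: (281)(1180)(-0.9706)/(1.16×10^-3) = -2.774×10^8 V/(m·s).
I_d = ε₀ A dE/dt = (8.85×10^-12)(2.21×10^-3)(-2.774×10^8) = -5.43×10^-6 A.

-5.43×10^-6 A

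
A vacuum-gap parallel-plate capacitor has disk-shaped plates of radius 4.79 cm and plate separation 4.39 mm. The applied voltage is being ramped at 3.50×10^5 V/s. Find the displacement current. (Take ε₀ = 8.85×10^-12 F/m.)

C = ε₀A/d = (8.85×10^-12)(7.208×10^-3)/(4.39×10^-3) = 1.453×10^-11 F.
I_d = C dV/dt = (1.453×10^-11)(3.50×10^5) = 5.09×10^-6 A.

5.09×10^-6 A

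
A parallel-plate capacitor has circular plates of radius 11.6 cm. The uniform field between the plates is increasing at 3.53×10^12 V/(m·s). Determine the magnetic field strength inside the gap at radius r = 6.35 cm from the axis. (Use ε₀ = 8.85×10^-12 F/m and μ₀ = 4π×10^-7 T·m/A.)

I_d = ε₀ dΦ_E/dt = ε₀ πR² (dE/dt) = (8.85×10^-12)(0.04227)(3.53×10^12) = 1.321 A through the full plate area.
∮B·dl = μ₀ I_d,enc with I_d,enc = I_d r²/R² = 0.3959 A; so B = μ₀ I_d,enc/(2πr) = 1.25×10^-6 T.

1.25×10^-6 T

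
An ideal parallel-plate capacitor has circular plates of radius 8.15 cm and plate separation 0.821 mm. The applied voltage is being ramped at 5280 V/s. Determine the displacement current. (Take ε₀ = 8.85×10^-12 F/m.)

C = ε₀A/d = (8.85×10^-12)(0.02087)/(8.21×10^-4) = 2.250×10^-10 F.
I_d = C dV/dt = (2.250×10^-10)(5280) = 1.19×10^-6 A.

1.19×10^-6 A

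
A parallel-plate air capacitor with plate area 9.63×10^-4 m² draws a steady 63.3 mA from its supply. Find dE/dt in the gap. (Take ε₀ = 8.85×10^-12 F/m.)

Charge continuity gives I_d = I = 0.0633 A between the plates.
Then dE/dt = I_d/(ε₀A) = 7.43×10^12 V/(m·s).

7.43×10^12 V/(m·s)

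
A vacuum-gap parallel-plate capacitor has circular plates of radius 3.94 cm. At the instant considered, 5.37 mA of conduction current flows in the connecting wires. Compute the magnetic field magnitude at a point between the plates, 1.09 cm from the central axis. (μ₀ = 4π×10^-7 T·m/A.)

By continuity the displacement current in the gap matches the conduction current: I_d = 5.37×10^-3 A.
An Ampèrian loop of radius r encloses a fraction (r/R)² of I_d. Then B·2πr = μ₀ I_d (r/R)², giving B = μ₀ I_d r/(2πR²) = 7.54×10^-9 T.

7.54×10^-9 T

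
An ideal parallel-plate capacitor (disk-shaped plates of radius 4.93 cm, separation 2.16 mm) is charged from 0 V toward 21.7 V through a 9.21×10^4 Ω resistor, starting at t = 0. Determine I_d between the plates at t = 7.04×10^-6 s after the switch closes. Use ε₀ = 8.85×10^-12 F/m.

With C = ε₀A/d = (8.85×10^-12)(7.636×10^-3)/(2.16×10^-3) = 3.129×10^-11 F, the time constant is τ = RC = 2.882×10^-6 s, so t/τ = 2.443 and e^(−t/τ) = 0.08690.
I_d = I_cond = (V₀/R) e^(−t/τ) = (2.356×10^-4)(0.08690) = 2.05×10^-5 A.

2.05×10^-5 A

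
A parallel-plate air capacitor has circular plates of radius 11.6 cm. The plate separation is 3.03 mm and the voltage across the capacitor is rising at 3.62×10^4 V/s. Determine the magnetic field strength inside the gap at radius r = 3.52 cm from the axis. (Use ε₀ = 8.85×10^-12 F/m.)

With E = V/d, dE/dt = 1.195×10^7 V/(m·s) and πR² = 0.04227 m², giving I_d = ε₀ πR² dE/dt = 4.470×10^-6 A.
An Ampèrian loop of radius r encloses a fraction (r/R)² of I_d. Then B·2πr = μ₀ I_d (r/R)², giving B = μ₀ I_d r/(2πR²) = 2.34×10^-12 T.

2.34×10^-12 T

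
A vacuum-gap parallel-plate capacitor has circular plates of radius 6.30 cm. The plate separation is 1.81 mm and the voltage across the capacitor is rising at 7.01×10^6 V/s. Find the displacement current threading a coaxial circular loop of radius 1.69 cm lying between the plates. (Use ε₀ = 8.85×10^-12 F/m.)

I_d = C dV/dt with C = ε₀πR²/d = 6.097×10^-11 F, so I_d = (6.097×10^-11)(7.01×10^6) = 4.274×10^-4 A.
Through an area πr² the displacement current is I_d·(πr²/πR²) = I_d (r/R)² = 3.08×10^-5 A.

3.08×10^-5 A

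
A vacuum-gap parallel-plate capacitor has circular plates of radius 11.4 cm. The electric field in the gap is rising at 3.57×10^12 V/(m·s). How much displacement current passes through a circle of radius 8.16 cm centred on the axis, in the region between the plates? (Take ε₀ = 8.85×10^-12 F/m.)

Through the whole plate area (πR² = 0.04083 m²), I_d = ε₀ πR² dE/dt = 1.290 A.
Since J_d is uniform, the enclosed fraction is (r/R)² = 0.5124, giving I_d,enc = 0.661 A.

0.661 A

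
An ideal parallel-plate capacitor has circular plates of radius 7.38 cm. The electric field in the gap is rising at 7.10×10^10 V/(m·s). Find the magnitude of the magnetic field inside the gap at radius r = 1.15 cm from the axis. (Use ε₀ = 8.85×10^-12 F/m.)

Total displacement current: I_d = ε₀(πR²)(dE/dt) = (8.85×10^-12)(0.01711)(7.10×10^10) = 0.01075 A.
An Ampèrian loop of radius r encloses a fraction (r/R)² of I_d. Then B·2πr = μ₀ I_d (r/R)², giving B = μ₀ I_d r/(2πR²) = 4.54×10^-9 T.

4.54×10^-9 T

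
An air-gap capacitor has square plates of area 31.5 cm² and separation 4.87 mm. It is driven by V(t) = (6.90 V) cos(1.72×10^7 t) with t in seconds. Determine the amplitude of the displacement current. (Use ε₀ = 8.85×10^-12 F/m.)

6.79×10^-4 A

C = ε₀A/d = (8.85×10^-12)(3.15×10^-3)/(4.87×10^-3) = 5.724×10^-12 F; ω = 1.72×10^7 rad/s.
I_d = C dV/dt, so |I_d|_max = C V₀ ω = (5.724×10^-12)(6.90)(1.72×10^7) = 6.79×10^-4 A.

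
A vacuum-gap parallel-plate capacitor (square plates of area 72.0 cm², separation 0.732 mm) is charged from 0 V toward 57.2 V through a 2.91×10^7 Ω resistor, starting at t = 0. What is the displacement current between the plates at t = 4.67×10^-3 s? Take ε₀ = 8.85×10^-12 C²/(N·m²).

3.11×10^-7 A

C = ε₀A/d = (8.85×10^-12)(7.20×10^-3)/(7.32×10^-4) = 8.705×10^-11 F and τ = RC = 2.533×10^-3 s. I_d in the gap equals the RC charging current.
I_d(t) = (V₀/R) e^(−t/τ) = 1.966×10^-6 · e^(−1.844) = 3.11×10^-7 A.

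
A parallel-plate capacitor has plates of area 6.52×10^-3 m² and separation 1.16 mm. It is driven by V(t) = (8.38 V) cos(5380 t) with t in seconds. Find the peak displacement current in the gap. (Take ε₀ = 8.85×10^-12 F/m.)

(dE/dt)_max = V₀ω/d = 3.887×10^7 V/(m·s); ω = 5380 rad/s.
I_d,max = ε₀ A (dE/dt)_max = (8.85×10^-12)(6.52×10^-3)(3.887×10^7) = 2.24×10^-6 A.

2.24×10^-6 A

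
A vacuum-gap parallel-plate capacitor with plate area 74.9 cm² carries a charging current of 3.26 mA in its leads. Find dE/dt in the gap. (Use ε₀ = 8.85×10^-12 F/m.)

4.92×10^10 V/(m·s)

The displacement current between the plates equals the conduction current, I_d = 3.26 mA.
Inverting I_d = ε₀ A dE/dt gives dE/dt = 3.26×10^-3 / (8.85×10^-12 · 7.49×10^-3) = 4.92×10^10 V/(m·s).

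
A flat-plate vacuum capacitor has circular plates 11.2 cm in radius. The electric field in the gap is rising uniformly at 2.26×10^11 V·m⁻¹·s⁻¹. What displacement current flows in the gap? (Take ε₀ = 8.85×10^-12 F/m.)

0.0788 A

The displacement current is ε₀ times dΦ_E/dt = ε₀ A dE/dt = (8.85×10^-12)(0.03941)(2.26×10^11) = 0.0788 A.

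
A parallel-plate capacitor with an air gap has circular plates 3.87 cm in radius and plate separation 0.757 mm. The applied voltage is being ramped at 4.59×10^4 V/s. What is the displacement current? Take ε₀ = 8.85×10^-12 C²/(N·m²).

C = ε₀A/d = (8.85×10^-12)(4.705×10^-3)/(7.57×10^-4) = 5.501×10^-11 F.
I_d = C dV/dt = (5.501×10^-11)(4.59×10^4) = 2.52×10^-6 A.

2.52×10^-6 A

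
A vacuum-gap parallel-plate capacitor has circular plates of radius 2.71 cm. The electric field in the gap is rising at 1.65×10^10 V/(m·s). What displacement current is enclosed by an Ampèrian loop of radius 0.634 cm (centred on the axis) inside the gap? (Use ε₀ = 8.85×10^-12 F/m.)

Through the whole plate area (πR² = 2.307×10^-3 m²), I_d = ε₀ πR² dE/dt = 3.369×10^-4 A.
Since J_d is uniform, the enclosed fraction is (r/R)² = 0.05473, giving I_d,enc = 1.84×10^-5 A.

1.84×10^-5 A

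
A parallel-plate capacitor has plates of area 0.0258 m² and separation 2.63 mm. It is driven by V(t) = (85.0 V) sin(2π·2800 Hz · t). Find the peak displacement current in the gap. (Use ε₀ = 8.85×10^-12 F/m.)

1.30×10^-4 A

C = ε₀A/d = (8.85×10^-12)(0.0258)/(2.63×10^-3) = 8.682×10^-11 F; ω = 2πf = 1.759×10^4 rad/s.
I_d = C dV/dt, so |I_d|_max = C V₀ ω = (8.682×10^-11)(85.0)(1.759×10^4) = 1.30×10^-4 A.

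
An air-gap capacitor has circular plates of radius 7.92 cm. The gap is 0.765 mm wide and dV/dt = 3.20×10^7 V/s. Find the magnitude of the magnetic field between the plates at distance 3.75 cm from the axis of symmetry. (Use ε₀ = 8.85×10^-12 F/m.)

8.72×10^-9 T

dE/dt = (dV/dt)/d = 4.183×10^10 V/(m·s); I_d = ε₀(πR²)(dE/dt) = (8.85×10^-12)(0.01971)(4.183×10^10) = 7.297×10^-3 A.
For r < R the Ampère–Maxwell law gives B(2πr) = μ₀ I_d (r²/R²), so B = μ₀ I_d r/(2πR²) = (4π×10^-7)(7.297×10^-3)(0.0375)/(2π·0.0792²) = 8.72×10^-9 T.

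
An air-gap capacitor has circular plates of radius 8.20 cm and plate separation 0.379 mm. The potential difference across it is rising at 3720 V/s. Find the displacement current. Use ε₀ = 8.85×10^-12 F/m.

1.83×10^-6 A

The displacement current equals the charging current C dV/dt. With C = ε₀A/d = (8.85×10^-12)(0.02112)/(3.79×10^-4) = 4.932×10^-10 F, I_d = (4.932×10^-10)(3720) = 1.83×10^-6 A.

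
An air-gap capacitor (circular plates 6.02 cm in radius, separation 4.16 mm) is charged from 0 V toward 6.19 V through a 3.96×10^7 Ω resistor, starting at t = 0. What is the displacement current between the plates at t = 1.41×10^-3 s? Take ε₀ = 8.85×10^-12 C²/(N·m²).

C = ε₀A/d = (8.85×10^-12)(0.01139)/(4.16×10^-3) = 2.423×10^-11 F, so τ = RC = 9.595×10^-4 s.
The conduction current is I(t) = (V₀/R) e^(−t/τ), and the displacement current between the plates equals it.
t/τ = 1.470; I_d = (6.19/3.96×10^7) · e^(−1.470) = (1.563×10^-7)(0.2299) = 3.59×10^-8 A.

3.59×10^-8 A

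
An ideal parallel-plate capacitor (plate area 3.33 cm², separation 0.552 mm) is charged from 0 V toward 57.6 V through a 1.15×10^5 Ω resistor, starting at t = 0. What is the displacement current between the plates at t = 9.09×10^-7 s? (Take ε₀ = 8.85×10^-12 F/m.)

With C = ε₀A/d = (8.85×10^-12)(3.33×10^-4)/(5.52×10^-4) = 5.339×10^-12 F, the time constant is τ = RC = 6.140×10^-7 s, so t/τ = 1.480 and e^(−t/τ) = 0.2276.
I_d = I_cond = (V₀/R) e^(−t/τ) = (5.009×10^-4)(0.2276) = 1.14×10^-4 A.

1.14×10^-4 A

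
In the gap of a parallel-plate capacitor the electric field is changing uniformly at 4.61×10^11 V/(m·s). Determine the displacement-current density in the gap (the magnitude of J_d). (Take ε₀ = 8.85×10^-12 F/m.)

4.08 A/m²

J_d = ε₀ ∂E/∂t, so J_d = 4.08 A/m².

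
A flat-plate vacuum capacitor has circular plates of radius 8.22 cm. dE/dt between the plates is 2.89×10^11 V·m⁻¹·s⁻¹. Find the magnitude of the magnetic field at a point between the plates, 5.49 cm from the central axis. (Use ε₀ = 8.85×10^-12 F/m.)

Through the whole plate area (πR² = 0.02123 m²), I_d = ε₀ πR² dE/dt = 0.05430 A.
For r < R the Ampère–Maxwell law gives B(2πr) = μ₀ I_d (r²/R²), so B = μ₀ I_d r/(2πR²) = (4π×10^-7)(0.05430)(0.0549)/(2π·0.0822²) = 8.82×10^-8 T.

8.82×10^-8 T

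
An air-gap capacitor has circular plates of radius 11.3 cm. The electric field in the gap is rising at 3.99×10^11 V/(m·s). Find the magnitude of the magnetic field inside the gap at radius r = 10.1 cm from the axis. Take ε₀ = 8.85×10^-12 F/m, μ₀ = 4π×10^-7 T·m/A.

2.24×10^-7 T

I_d = ε₀ dΦ_E/dt = ε₀ πR² (dE/dt) = (8.85×10^-12)(0.04011)(3.99×10^11) = 0.1416 A through the full plate area.
An Ampèrian loop of radius r encloses a fraction (r/R)² of I_d. Then B·2πr = μ₀ I_d (r/R)², giving B = μ₀ I_d r/(2πR²) = 2.24×10^-7 T.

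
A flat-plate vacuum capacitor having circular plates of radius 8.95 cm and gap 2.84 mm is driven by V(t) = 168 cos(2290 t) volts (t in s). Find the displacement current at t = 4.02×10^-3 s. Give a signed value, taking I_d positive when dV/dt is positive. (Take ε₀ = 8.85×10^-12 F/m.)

C = ε₀A/d = (8.85×10^-12)(0.02516)/(2.84×10^-3) = 7.840×10^-11 F. dV/dt = V₀ω·−sin(ωt); at ωt = 9.2058 rad this factor is -0.2172.
I_d = C dV/dt = (7.840×10^-11)(168)(2290)(-0.2172) = -6.55×10^-6 A.

-6.55×10^-6 A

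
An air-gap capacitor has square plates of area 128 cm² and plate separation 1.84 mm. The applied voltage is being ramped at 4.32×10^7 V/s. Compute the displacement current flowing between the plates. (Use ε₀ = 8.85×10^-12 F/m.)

The field between the plates is E = V/d, so dE/dt = (4.32×10^7)/(1.84×10^-3 m) = 2.348×10^10 V/(m·s).
I_d = ε₀ A (dE/dt) = (8.85×10^-12)(0.0128)(2.348×10^10) = 2.66×10^-3 A.

2.66×10^-3 A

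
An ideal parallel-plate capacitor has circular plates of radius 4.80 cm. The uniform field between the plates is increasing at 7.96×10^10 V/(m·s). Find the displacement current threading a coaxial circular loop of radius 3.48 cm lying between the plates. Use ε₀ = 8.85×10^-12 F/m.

2.68×10^-3 A

Total displacement current: I_d = ε₀(πR²)(dE/dt) = (8.85×10^-12)(7.238×10^-3)(7.96×10^10) = 5.099×10^-3 A.
Through an area πr² the displacement current is I_d·(πr²/πR²) = I_d (r/R)² = 2.68×10^-3 A.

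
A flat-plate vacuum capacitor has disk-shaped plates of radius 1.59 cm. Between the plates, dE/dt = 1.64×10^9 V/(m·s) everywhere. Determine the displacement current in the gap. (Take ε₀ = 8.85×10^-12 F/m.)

1.15×10^-5 A

I_d = ε₀ A (dE/dt) = (8.85×10^-12)(7.942×10^-4 m²)(1.64×10^9) = 1.15×10^-5 A.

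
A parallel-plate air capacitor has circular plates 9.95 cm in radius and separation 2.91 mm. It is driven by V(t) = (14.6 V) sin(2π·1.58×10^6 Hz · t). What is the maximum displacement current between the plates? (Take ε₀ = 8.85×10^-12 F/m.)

C = ε₀A/d = (8.85×10^-12)(0.03110)/(2.91×10^-3) = 9.458×10^-11 F; ω = 2πf = 9.927×10^6 rad/s.
I_d = C dV/dt, so |I_d|_max = C V₀ ω = (9.458×10^-11)(14.6)(9.927×10^6) = 0.0137 A.

0.0137 A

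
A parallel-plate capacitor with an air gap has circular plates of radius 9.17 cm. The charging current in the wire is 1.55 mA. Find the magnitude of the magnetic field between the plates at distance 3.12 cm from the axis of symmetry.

By continuity the displacement current in the gap matches the conduction current: I_d = 1.55×10^-3 A.
For r < R the Ampère–Maxwell law gives B(2πr) = μ₀ I_d (r²/R²), so B = μ₀ I_d r/(2πR²) = (4π×10^-7)(1.55×10^-3)(0.0312)/(2π·0.0917²) = 1.15×10^-9 T.

1.15×10^-9 T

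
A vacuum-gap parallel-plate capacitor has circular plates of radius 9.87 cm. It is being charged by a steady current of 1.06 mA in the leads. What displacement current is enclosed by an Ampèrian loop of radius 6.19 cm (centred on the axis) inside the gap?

4.17×10^-4 A

Between the plates the displacement current equals the wire current: I_d = 1.06 mA = 1.06×10^-3 A.
The field is uniform, so I_d,enc = I_d (r/R)² = (1.06×10^-3)(6.19/9.87)² = 4.17×10^-4 A.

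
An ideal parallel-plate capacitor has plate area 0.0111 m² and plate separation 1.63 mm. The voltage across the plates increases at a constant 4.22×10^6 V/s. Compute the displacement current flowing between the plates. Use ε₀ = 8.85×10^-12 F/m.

C = ε₀A/d = (8.85×10^-12)(0.0111)/(1.63×10^-3) = 6.027×10^-11 F.
I_d = C dV/dt = (6.027×10^-11)(4.22×10^6) = 2.54×10^-4 A.

2.54×10^-4 A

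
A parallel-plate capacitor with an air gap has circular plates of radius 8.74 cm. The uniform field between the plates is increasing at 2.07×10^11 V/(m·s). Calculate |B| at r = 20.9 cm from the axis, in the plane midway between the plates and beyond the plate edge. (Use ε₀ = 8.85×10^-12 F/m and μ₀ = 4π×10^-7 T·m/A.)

4.21×10^-8 T

I_d = ε₀ dΦ_E/dt = ε₀ πR² (dE/dt) = (8.85×10^-12)(0.02400)(2.07×10^11) = 0.04397 A through the full plate area.
With r > R the enclosed displacement current is the full I_d; B = μ₀ I_d / (2πr) = 4.21×10^-8 T.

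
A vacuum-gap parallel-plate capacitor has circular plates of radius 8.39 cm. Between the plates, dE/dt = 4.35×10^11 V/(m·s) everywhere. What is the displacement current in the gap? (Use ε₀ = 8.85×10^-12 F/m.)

0.0851 A

With a uniform field, Φ_E = EA, so I_d = ε₀ A dE/dt = 0.0851 A.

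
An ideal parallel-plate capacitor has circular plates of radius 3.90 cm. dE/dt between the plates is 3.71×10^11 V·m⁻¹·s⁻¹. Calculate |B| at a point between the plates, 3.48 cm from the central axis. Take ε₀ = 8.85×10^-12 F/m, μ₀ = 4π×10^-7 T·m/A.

I_d = ε₀ dΦ_E/dt = ε₀ πR² (dE/dt) = (8.85×10^-12)(4.778×10^-3)(3.71×10^11) = 0.01569 A through the full plate area.
For r < R the Ampère–Maxwell law gives B(2πr) = μ₀ I_d (r²/R²), so B = μ₀ I_d r/(2πR²) = (4π×10^-7)(0.01569)(0.0348)/(2π·0.0390²) = 7.18×10^-8 T.

7.18×10^-8 T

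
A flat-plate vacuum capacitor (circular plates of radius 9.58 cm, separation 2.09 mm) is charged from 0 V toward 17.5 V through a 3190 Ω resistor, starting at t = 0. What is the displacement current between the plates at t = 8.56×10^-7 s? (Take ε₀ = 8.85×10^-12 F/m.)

C = ε₀A/d = (8.85×10^-12)(0.02883)/(2.09×10^-3) = 1.221×10^-10 F and τ = RC = 3.895×10^-7 s. I_d in the gap equals the RC charging current.
I_d(t) = (V₀/R) e^(−t/τ) = 5.486×10^-3 · e^(−2.198) = 6.09×10^-4 A.

6.09×10^-4 A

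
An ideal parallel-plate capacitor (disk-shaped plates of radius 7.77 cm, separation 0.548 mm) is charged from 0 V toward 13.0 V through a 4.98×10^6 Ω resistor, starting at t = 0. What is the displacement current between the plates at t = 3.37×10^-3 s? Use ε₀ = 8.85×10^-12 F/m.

C = ε₀A/d = (8.85×10^-12)(0.01897)/(5.48×10^-4) = 3.064×10^-10 F, so τ = RC = 1.526×10^-3 s.
The conduction current is I(t) = (V₀/R) e^(−t/τ), and the displacement current between the plates equals it.
t/τ = 2.208; I_d = (13.0/4.98×10^6) · e^(−2.208) = (2.610×10^-6)(0.1099) = 2.87×10^-7 A.

2.87×10^-7 A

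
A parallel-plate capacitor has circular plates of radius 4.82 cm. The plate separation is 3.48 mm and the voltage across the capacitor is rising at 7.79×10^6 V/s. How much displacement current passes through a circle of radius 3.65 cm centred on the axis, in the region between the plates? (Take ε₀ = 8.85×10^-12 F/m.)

dE/dt = (dV/dt)/d = 2.239×10^9 V/(m·s); I_d = ε₀(πR²)(dE/dt) = (8.85×10^-12)(7.299×10^-3)(2.239×10^9) = 1.446×10^-4 A.
Since J_d is uniform, the enclosed fraction is (r/R)² = 0.5734, giving I_d,enc = 8.29×10^-5 A.

8.29×10^-5 A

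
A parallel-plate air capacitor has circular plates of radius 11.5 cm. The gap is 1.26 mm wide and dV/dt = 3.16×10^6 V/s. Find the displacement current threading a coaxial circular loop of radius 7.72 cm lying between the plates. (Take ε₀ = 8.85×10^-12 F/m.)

4.16×10^-4 A

I_d = C dV/dt with C = ε₀πR²/d = 2.918×10^-10 F, so I_d = (2.918×10^-10)(3.16×10^6) = 9.221×10^-4 A.
The field is uniform, so I_d,enc = I_d (r/R)² = (9.221×10^-4)(7.72/11.5)² = 4.16×10^-4 A.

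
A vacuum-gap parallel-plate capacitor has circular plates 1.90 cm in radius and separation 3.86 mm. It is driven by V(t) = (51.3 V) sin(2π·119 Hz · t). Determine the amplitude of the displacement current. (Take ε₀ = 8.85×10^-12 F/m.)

9.97×10^-8 A

C = ε₀A/d = (8.85×10^-12)(1.134×10^-3)/(3.86×10^-3) = 2.600×10^-12 F; ω = 2πf = 747.7 rad/s.
I_d = C dV/dt, so |I_d|_max = C V₀ ω = (2.600×10^-12)(51.3)(747.7) = 9.97×10^-8 A.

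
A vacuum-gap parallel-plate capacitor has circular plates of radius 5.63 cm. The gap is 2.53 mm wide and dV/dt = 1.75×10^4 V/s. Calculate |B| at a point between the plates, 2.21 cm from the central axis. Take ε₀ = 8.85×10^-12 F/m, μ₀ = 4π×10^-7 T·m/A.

8.50×10^-13 T

With E = V/d, dE/dt = 6.917×10^6 V/(m·s) and πR² = 9.958×10^-3 m², giving I_d = ε₀ πR² dE/dt = 6.096×10^-7 A.
∮B·dl = μ₀ I_d,enc with I_d,enc = I_d r²/R² = 9.393×10^-8 A; so B = μ₀ I_d,enc/(2πr) = 8.50×10^-13 T.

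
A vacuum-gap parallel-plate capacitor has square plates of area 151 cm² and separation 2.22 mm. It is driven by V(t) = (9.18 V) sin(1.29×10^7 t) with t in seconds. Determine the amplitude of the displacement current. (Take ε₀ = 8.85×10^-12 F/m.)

7.13×10^-3 A

The displacement current equals the conduction current C dV/dt, which peaks at C V₀ ω.
With C = ε₀A/d = (8.85×10^-12)(0.0151)/(2.22×10^-3) = 6.020×10^-11 F and ω = 1.29×10^7 rad/s, I_d,max = (6.020×10^-11)(9.18)(1.29×10^7) = 7.13×10^-3 A.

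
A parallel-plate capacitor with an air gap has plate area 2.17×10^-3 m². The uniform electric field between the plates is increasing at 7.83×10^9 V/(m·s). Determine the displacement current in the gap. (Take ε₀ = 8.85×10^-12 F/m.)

I_d = ε₀ A (dE/dt) = (8.85×10^-12)(2.17×10^-3 m²)(7.83×10^9) = 1.50×10^-4 A.

1.50×10^-4 A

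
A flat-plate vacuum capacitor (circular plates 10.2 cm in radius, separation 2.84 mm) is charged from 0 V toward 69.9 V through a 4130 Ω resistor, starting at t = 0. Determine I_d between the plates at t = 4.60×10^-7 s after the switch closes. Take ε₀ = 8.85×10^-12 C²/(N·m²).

C = ε₀A/d = (8.85×10^-12)(0.03269)/(2.84×10^-3) = 1.019×10^-10 F and τ = RC = 4.208×10^-7 s. I_d in the gap equals the RC charging current.
I_d(t) = (V₀/R) e^(−t/τ) = 0.01692 · e^(−1.093) = 5.67×10^-3 A.

5.67×10^-3 A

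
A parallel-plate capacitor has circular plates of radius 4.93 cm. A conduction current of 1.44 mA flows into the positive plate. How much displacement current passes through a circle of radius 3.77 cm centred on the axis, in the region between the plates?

By continuity the displacement current in the gap matches the conduction current: I_d = 1.44×10^-3 A.
Since J_d is uniform, the enclosed fraction is (r/R)² = 0.5848, giving I_d,enc = 8.42×10^-4 A.

8.42×10^-4 A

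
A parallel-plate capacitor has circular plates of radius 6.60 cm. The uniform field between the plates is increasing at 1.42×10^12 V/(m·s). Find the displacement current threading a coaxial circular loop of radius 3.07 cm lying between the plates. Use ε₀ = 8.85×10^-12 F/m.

0.0372 A

I_d = ε₀ dΦ_E/dt = ε₀ πR² (dE/dt) = (8.85×10^-12)(0.01368)(1.42×10^12) = 0.1719 A through the full plate area.
Since J_d is uniform, the enclosed fraction is (r/R)² = 0.2164, giving I_d,enc = 0.0372 A.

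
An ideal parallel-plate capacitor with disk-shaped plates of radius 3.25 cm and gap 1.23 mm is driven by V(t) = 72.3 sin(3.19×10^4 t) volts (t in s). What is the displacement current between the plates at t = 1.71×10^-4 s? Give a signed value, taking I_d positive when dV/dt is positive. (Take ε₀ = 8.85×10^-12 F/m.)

3.72×10^-5 A

C = ε₀A/d = (8.85×10^-12)(3.318×10^-3)/(1.23×10^-3) = 2.387×10^-11 F. dV/dt = V₀ω·cos(ωt); at ωt = 5.4549 rad this factor is 0.6761.
I_d = C dV/dt = (2.387×10^-11)(72.3)(3.19×10^4)(0.6761) = 3.72×10^-5 A.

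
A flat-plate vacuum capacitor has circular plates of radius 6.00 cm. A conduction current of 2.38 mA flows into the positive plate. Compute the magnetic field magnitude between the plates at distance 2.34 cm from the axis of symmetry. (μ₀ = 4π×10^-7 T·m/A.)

Between the plates the displacement current equals the wire current: I_d = 2.38 mA = 2.38×10^-3 A.
For r < R the Ampère–Maxwell law gives B(2πr) = μ₀ I_d (r²/R²), so B = μ₀ I_d r/(2πR²) = (4π×10^-7)(2.38×10^-3)(0.0234)/(2π·0.0600²) = 3.09×10^-9 T.

3.09×10^-9 T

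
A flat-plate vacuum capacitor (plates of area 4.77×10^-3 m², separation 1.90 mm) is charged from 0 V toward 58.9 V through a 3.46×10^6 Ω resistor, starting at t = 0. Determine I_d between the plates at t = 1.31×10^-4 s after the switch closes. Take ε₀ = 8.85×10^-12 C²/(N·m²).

With C = ε₀A/d = (8.85×10^-12)(4.77×10^-3)/(1.90×10^-3) = 2.222×10^-11 F, the time constant is τ = RC = 7.688×10^-5 s, so t/τ = 1.704 and e^(−t/τ) = 0.1820.
I_d = I_cond = (V₀/R) e^(−t/τ) = (1.702×10^-5)(0.1820) = 3.10×10^-6 A.

3.10×10^-6 A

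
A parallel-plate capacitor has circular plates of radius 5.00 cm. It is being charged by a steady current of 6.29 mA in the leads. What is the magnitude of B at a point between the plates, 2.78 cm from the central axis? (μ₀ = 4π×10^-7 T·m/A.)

1.40×10^-8 T

By continuity the displacement current in the gap matches the conduction current: I_d = 6.29×10^-3 A.
For r < R the Ampère–Maxwell law gives B(2πr) = μ₀ I_d (r²/R²), so B = μ₀ I_d r/(2πR²) = (4π×10^-7)(6.29×10^-3)(0.0278)/(2π·0.0500²) = 1.40×10^-8 T.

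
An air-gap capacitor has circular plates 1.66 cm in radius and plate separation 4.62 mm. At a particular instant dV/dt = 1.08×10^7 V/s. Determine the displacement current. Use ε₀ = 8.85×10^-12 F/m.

1.79×10^-5 A

E = V/d so dE/dt = (dV/dt)/d = 2.338×10^9 V/(m·s), and I_d = ε₀ A dE/dt = (8.85×10^-12)(8.657×10^-4)(2.338×10^9) = 1.79×10^-5 A.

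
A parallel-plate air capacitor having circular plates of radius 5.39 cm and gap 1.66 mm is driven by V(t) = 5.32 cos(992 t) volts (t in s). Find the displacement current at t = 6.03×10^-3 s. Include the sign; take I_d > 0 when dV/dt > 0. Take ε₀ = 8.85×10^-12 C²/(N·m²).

dE/dt = (V₀ω/d)·−sin(ωt) with ωt = 5.98176 rad: (5.32)(992)(0.2969)/(1.66×10^-3) = 9.439×10^5 V/(m·s).
I_d = ε₀ A dE/dt = (8.85×10^-12)(9.127×10^-3)(9.439×10^5) = 7.62×10^-8 A.

7.62×10^-8 A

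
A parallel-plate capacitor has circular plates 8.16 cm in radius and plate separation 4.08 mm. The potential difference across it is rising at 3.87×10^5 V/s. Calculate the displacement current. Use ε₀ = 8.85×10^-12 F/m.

The displacement current equals the charging current C dV/dt. With C = ε₀A/d = (8.85×10^-12)(0.02092)/(4.08×10^-3) = 4.538×10^-11 F, I_d = (4.538×10^-11)(3.87×10^5) = 1.76×10^-5 A.

1.76×10^-5 A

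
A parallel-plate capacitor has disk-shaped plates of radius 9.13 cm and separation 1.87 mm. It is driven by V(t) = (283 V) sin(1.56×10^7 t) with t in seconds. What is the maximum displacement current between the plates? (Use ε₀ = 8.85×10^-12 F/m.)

C = ε₀A/d = (8.85×10^-12)(0.02619)/(1.87×10^-3) = 1.239×10^-10 F; ω = 1.56×10^7 rad/s.
I_d = C dV/dt, so |I_d|_max = C V₀ ω = (1.239×10^-10)(283)(1.56×10^7) = 0.547 A.

0.547 A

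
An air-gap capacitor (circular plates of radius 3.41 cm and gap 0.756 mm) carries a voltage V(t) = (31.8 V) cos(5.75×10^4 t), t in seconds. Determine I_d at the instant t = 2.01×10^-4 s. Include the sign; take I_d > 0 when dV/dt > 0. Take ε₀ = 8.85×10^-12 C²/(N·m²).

6.62×10^-5 A

dE/dt = (V₀ω/d)·−sin(ωt) with ωt = 11.5575 rad: (31.8)(5.75×10^4)(0.8462)/(7.56×10^-4) = 2.047×10^9 V/(m·s).
I_d = ε₀ A dE/dt = (8.85×10^-12)(3.653×10^-3)(2.047×10^9) = 6.62×10^-5 A.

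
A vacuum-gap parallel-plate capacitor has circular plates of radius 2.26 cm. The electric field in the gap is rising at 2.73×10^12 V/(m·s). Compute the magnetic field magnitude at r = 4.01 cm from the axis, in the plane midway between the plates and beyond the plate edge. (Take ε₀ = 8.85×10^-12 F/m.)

Total displacement current: I_d = ε₀(πR²)(dE/dt) = (8.85×10^-12)(1.605×10^-3)(2.73×10^12) = 0.03878 A.
With r > R the enclosed displacement current is the full I_d; B = μ₀ I_d / (2πr) = 1.93×10^-7 T.

1.93×10^-7 T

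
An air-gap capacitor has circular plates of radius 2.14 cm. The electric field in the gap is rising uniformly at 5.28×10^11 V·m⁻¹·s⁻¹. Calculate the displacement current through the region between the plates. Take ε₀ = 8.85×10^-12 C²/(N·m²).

The displacement current is ε₀ times dΦ_E/dt = ε₀ A dE/dt = (8.85×10^-12)(1.439×10^-3)(5.28×10^11) = 6.72×10^-3 A.

6.72×10^-3 A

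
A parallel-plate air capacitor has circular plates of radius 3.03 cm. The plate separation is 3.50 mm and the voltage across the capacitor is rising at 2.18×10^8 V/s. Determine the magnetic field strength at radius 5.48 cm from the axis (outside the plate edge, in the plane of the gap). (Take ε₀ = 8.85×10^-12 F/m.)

I_d = C dV/dt with C = ε₀πR²/d = 7.292×10^-12 F, so I_d = (7.292×10^-12)(2.18×10^8) = 1.590×10^-3 A.
Outside the plates the loop encloses all of I_d, so B·2πr = μ₀ I_d and B = 5.80×10^-9 T.

5.80×10^-9 T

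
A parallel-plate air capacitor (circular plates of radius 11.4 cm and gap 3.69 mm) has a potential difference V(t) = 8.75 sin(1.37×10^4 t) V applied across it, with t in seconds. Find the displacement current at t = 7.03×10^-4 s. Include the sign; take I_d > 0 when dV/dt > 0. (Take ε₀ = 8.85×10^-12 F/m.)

-1.15×10^-5 A

C = ε₀A/d = (8.85×10^-12)(0.04083)/(3.69×10^-3) = 9.793×10^-11 F. dV/dt = V₀ω·cos(ωt); at ωt = 9.6311 rad this factor is -0.9788.
I_d = C dV/dt = (9.793×10^-11)(8.75)(1.37×10^4)(-0.9788) = -1.15×10^-5 A.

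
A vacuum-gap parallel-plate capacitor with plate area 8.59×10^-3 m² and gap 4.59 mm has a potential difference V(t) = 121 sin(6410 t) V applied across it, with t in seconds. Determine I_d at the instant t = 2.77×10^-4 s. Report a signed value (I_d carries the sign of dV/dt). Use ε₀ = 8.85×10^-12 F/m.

dV/dt = (121)(6410)·cos(1.77557) = -1.577×10^5 V/s.
I_d = C dV/dt with C = ε₀A/d = (8.85×10^-12)(8.59×10^-3)/(4.59×10^-3) = 1.656×10^-11 F, so I_d = (1.656×10^-11)(-1.577×10^5) = -2.61×10^-6 A.

-2.61×10^-6 A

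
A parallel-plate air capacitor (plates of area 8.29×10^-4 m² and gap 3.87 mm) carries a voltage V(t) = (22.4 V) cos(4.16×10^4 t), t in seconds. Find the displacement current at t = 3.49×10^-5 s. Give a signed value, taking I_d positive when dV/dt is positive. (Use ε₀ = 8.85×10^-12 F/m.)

-1.75×10^-6 A

dE/dt = (V₀ω/d)·−sin(ωt) with ωt = 1.45184 rad: (22.4)(4.16×10^4)(-0.9929)/(3.87×10^-3) = -2.391×10^8 V/(m·s).
I_d = ε₀ A dE/dt = (8.85×10^-12)(8.29×10^-4)(-2.391×10^8) = -1.75×10^-6 A.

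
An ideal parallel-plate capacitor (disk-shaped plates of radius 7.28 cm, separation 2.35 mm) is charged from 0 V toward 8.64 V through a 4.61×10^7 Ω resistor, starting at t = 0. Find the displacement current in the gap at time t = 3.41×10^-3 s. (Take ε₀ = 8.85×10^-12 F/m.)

5.76×10^-8 A

C = ε₀A/d = (8.85×10^-12)(0.01665)/(2.35×10^-3) = 6.270×10^-11 F, so τ = RC = 2.890×10^-3 s.
The conduction current is I(t) = (V₀/R) e^(−t/τ), and the displacement current between the plates equals it.
t/τ = 1.180; I_d = (8.64/4.61×10^7) · e^(−1.180) = (1.874×10^-7)(0.3073) = 5.76×10^-8 A.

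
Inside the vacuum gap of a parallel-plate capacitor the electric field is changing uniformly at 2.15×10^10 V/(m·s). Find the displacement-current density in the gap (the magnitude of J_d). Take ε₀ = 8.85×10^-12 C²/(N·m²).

J_d = ε₀ dE/dt = (8.85×10^-12)(2.15×10^10) = 0.190 A/m².

0.190 A/m²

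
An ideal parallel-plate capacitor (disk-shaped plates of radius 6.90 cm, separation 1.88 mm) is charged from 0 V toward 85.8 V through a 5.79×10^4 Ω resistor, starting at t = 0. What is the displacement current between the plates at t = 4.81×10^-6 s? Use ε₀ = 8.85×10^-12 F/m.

C = ε₀A/d = (8.85×10^-12)(0.01496)/(1.88×10^-3) = 7.042×10^-11 F, so τ = RC = 4.077×10^-6 s.
The conduction current is I(t) = (V₀/R) e^(−t/τ), and the displacement current between the plates equals it.
t/τ = 1.180; I_d = (85.8/5.79×10^4) · e^(−1.180) = (1.482×10^-3)(0.3073) = 4.55×10^-4 A.

4.55×10^-4 A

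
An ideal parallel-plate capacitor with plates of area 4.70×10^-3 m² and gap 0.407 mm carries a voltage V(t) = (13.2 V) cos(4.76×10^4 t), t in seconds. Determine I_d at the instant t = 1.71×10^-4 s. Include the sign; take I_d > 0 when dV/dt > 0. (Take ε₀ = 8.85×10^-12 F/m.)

dE/dt = (V₀ω/d)·−sin(ωt) with ωt = 8.1396 rad: (13.2)(4.76×10^4)(-0.9595)/(4.07×10^-4) = -1.481×10^9 V/(m·s).
I_d = ε₀ A dE/dt = (8.85×10^-12)(4.70×10^-3)(-1.481×10^9) = -6.16×10^-5 A.

-6.16×10^-5 A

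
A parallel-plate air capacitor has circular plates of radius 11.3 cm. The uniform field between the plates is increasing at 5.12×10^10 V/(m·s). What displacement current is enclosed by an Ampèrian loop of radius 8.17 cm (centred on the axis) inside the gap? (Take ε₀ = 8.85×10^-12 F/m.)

9.50×10^-3 A

Through the whole plate area (πR² = 0.04011 m²), I_d = ε₀ πR² dE/dt = 0.01817 A.
The field is uniform, so I_d,enc = I_d (r/R)² = (0.01817)(8.17/11.3)² = 9.50×10^-3 A.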